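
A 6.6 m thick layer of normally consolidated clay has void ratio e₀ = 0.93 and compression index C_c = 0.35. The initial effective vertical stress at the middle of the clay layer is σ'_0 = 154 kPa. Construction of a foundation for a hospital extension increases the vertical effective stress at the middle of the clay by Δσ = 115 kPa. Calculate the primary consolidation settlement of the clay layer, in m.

Final effective stress: σ'_f = σ'_0 + Δσ = 154 + 115 = 269 kPa.
Normally consolidated clay, so the full stress increment lies on the virgin compression line:
S_c = C_c·H/(1+e₀)·log₁₀(σ'_f/σ'_0) = 0.35×6.6/(1+0.93)×log₁₀(269/154)
    = 1.1969 × 0.24223 = 0.2899 m

S_c ≈ 0.29 m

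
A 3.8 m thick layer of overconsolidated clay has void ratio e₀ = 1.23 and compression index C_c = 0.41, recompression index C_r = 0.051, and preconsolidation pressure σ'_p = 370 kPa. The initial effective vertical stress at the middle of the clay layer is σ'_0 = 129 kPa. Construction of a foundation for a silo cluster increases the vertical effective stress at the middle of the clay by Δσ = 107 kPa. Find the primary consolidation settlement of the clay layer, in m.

S_c ≈ 0.0228 m

Final effective stress: σ'_f = 129 + 107 = 236 kPa.
σ'_f = 236 ≤ σ'_p = 370 kPa, so the clay remains overconsolidated and only the recompression index applies:
S_c = C_r·H/(1+e₀)·log₁₀(σ'_f/σ'_0) = 0.051×3.8/2.23×log₁₀(236/129)
    = 0.086904 × 0.26232 = 0.0228 m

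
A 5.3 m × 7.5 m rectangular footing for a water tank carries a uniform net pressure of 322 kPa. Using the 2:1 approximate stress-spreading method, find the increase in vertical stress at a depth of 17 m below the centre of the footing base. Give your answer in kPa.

By the 2:1 method the load spreads at 1 horizontal : 2 vertical, so at depth z the loaded area has grown by z in each plan dimension:
Δσ = qBL/((B+z)(L+z)) = 322×5.3×7.5/((5.3+17)(7.5+17)) = 23.427 kPa

Δσ_z ≈ 23.4 kPa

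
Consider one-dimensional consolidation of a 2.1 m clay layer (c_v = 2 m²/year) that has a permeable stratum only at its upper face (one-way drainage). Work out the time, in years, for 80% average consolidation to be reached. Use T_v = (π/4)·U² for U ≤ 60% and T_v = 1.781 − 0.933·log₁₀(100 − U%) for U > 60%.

t ≈ 1.25 years

Drainage path length: H_d = H = 2.1 m (single drainage).
U > 60%: T_v = 1.781 − 0.933·log₁₀(100 − 80) = 0.56714.
t = T_v·H_d²/c_v = 0.56714×2.1²/2 = 1.251 years.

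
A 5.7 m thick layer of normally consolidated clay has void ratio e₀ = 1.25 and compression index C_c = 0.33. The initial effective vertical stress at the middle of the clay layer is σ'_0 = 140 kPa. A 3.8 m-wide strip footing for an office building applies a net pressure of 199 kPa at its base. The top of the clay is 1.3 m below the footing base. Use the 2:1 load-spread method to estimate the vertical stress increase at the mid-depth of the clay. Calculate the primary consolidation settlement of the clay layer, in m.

Mid-depth of clay below the footing base: z = 1.3 + 5.7/2 = 4.15 m.
Stress increase at mid-clay by the 2:1 spreading method:
Δσ = qB/(B+z) = 199×3.8/(3.8+4.15) = 95.119 kPa
Final effective stress: σ'_f = σ'_0 + Δσ = 140 + 95.119 = 235.12 kPa.
Normally consolidated clay, so the full stress increment lies on the virgin compression line:
S_c = C_c·H/(1+e₀)·log₁₀(σ'_f/σ'_0) = 0.33×5.7/(1+1.25)×log₁₀(235.12/140)
    = 0.836 × 0.22516 = 0.1882 m

S_c ≈ 0.188 m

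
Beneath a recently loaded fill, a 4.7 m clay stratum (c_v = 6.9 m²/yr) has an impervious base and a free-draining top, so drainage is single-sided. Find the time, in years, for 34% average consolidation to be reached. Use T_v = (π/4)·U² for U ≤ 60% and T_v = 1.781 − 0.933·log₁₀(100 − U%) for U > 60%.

Drainage path length: H_d = H = 4.7 m (single drainage).
U ≤ 60%: T_v = (π/4)·U² = (π/4)×0.34² = 0.090792.
t = T_v·H_d²/c_v = 0.090792×4.7²/6.9 = 0.2907 years.

t ≈ 0.291 years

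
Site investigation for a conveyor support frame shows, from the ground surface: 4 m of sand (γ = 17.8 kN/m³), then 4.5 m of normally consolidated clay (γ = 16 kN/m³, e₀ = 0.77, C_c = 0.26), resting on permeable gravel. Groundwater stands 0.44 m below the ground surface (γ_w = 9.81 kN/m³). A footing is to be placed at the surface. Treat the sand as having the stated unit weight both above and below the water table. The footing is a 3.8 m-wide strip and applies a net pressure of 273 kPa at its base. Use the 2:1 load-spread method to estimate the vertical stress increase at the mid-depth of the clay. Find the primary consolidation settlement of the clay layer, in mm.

Mid-depth of clay below the ground surface: z = 4 + 4.5/2 = 6.25 m.
Total vertical stress at mid-clay: σ_v = 17.8×4 + 16×2.25 = 107.2 kPa.
Pore pressure: u = 9.81×(6.25 − 0.44) = 56.996 kPa.
Initial effective stress: σ'_0 = σ_v − u = 107.2 − 56.996 = 50.204 kPa.
Stress increase at mid-clay by the 2:1 spreading method:
Δσ = qB/(B+z) = 273×3.8/(3.8+6.25) = 103.22 kPa
Final effective stress: σ'_f = σ'_0 + Δσ = 50.204 + 103.22 = 153.42 kPa.
Normally consolidated clay, so the full stress increment lies on the virgin compression line:
S_c = C_c·H/(1+e₀)·log₁₀(σ'_f/σ'_0) = 0.26×4.5/(1+0.77)×log₁₀(153.42/50.204)
    = 0.66102 × 0.48514 = 0.3207 m

S_c ≈ 321 mm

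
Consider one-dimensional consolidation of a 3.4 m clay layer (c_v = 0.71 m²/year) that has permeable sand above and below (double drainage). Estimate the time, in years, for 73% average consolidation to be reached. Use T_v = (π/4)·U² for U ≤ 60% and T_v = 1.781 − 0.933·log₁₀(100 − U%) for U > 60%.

t ≈ 1.81 years

Drainage path length: H_d = H/2 = 1.7 m (double drainage).
U > 60%: T_v = 1.781 − 0.933·log₁₀(100 − 73) = 0.44554.
t = T_v·H_d²/c_v = 0.44554×1.7²/0.71 = 1.814 years.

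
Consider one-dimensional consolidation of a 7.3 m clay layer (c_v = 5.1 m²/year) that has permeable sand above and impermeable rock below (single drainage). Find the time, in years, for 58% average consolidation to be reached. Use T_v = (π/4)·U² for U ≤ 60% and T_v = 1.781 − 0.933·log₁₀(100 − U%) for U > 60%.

t ≈ 2.76 years

Drainage path length: H_d = H = 7.3 m (single drainage).
U ≤ 60%: T_v = (π/4)·U² = (π/4)×0.58² = 0.26421.
t = T_v·H_d²/c_v = 0.26421×7.3²/5.1 = 2.761 years.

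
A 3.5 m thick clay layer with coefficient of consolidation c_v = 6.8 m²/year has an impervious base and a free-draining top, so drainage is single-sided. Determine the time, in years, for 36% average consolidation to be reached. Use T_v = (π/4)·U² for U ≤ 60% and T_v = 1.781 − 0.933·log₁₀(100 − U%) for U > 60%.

Drainage path length: H_d = H = 3.5 m (single drainage).
U ≤ 60%: T_v = (π/4)·U² = (π/4)×0.36² = 0.10179.
t = T_v·H_d²/c_v = 0.10179×3.5²/6.8 = 0.1834 years.

t ≈ 0.183 years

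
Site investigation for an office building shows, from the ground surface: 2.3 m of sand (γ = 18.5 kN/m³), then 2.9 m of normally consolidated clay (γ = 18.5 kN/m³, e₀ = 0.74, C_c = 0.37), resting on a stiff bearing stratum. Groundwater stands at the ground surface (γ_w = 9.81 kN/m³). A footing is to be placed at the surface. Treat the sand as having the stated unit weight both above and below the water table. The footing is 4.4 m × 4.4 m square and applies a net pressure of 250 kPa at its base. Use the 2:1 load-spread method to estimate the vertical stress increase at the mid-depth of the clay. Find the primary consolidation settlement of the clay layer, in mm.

S_c ≈ 315 mm

Mid-depth of clay below the ground surface: z = 2.3 + 2.9/2 = 3.75 m.
Total vertical stress at mid-clay: σ_v = 18.5×2.3 + 18.5×1.45 = 69.375 kPa.
Pore pressure: u = 9.81×(3.75 − 0) = 36.788 kPa.
Initial effective stress: σ'_0 = σ_v − u = 69.375 − 36.788 = 32.587 kPa.
Stress increase at mid-clay by the 2:1 spreading method:
Δσ = qBL/((B+z)(L+z)) = 250×4.4×4.4/((4.4+3.75)(4.4+3.75)) = 72.867 kPa
Final effective stress: σ'_f = σ'_0 + Δσ = 32.587 + 72.867 = 105.45 kPa.
Normally consolidated clay, so the full stress increment lies on the virgin compression line:
S_c = C_c·H/(1+e₀)·log₁₀(σ'_f/σ'_0) = 0.37×2.9/(1+0.74)×log₁₀(105.45/32.587)
    = 0.61667 × 0.51 = 0.3145 m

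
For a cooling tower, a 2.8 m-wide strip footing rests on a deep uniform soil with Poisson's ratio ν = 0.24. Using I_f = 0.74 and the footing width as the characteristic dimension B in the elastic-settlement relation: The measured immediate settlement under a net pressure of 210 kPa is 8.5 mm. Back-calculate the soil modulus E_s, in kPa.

S_e = q·B·(1−ν²)/E_s · I_f  ⇒  E_s = q·B·(1−ν²)·I_f / S_e.
E_s = 210 × 2.8 × 0.9424 × 0.74 / 0.0085 = 48240 kPa

E_s ≈ 48200 kPa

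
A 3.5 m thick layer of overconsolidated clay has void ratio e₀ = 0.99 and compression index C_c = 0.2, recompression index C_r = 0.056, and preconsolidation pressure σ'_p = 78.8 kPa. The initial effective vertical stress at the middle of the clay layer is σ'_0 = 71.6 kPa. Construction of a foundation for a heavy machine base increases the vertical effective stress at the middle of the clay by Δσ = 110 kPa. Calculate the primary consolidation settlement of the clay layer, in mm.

Final effective stress: σ'_f = 71.6 + 110 = 181.6 kPa.
σ'_f = 181.6 > σ'_p = 78.8 kPa, so the stress path crosses the preconsolidation pressure — recompression up to σ'_p, then virgin compression beyond:
S_c = H/(1+e₀)·[C_r·log₁₀(σ'_p/σ'_0) + C_c·log₁₀(σ'_f/σ'_p)]
    = 3.5/1.99 × [0.056×log₁₀(78.8/71.6) + 0.2×log₁₀(181.6/78.8)]
    = 1.7588 × [0.0023303 + 0.072518] = 0.1316 m

S_c ≈ 132 mm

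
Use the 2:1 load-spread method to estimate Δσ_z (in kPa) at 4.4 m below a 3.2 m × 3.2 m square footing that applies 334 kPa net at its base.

By the 2:1 method the load spreads at 1 horizontal : 2 vertical, so at depth z the loaded area has grown by z in each plan dimension:
Δσ = qBL/((B+z)(L+z)) = 334×3.2×3.2/((3.2+4.4)(3.2+4.4)) = 59.213 kPa

Δσ_z ≈ 59.2 kPa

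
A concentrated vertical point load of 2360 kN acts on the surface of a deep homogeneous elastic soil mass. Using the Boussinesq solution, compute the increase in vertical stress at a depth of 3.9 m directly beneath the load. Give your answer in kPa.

Δσ_z ≈ 74.1 kPa

Boussinesq vertical stress below a point load on an elastic half-space:
Δσ_z = 3P/(2πz²) · [1 + (r/z)²]^(−5/2)
r/z = 0/3.9 = 0; [1+(r/z)²]^(−5/2) = 1.
Δσ_z = 3×2360/(2π×3.9²) × 1 = 74.084 × 1 = 74.08 kPa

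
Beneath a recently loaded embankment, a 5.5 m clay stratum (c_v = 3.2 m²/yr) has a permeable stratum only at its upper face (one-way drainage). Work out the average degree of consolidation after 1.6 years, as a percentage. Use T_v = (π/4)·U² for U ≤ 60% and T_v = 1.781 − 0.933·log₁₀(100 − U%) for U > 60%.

Drainage path length: H_d = H = 5.5 m (single drainage).
T_v = c_v·t/H_d² = 3.2×1.6/5.5² = 0.16926.
T_v = 0.16926 corresponds to the U ≤ 60% branch:
U = √(4T_v/π) = 0.4642

U ≈ 46.4 %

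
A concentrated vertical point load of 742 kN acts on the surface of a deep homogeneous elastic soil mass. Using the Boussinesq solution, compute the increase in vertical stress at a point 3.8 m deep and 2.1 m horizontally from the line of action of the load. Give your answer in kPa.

Δσ_z ≈ 12.6 kPa

Boussinesq vertical stress below a point load on an elastic half-space:
Δσ_z = 3P/(2πz²) · [1 + (r/z)²]^(−5/2)
r/z = 2.1/3.8 = 0.55263; [1+(r/z)²]^(−5/2) = 0.51362.
Δσ_z = 3×742/(2π×3.8²) × 0.51362 = 24.535 × 0.51362 = 12.6 kPa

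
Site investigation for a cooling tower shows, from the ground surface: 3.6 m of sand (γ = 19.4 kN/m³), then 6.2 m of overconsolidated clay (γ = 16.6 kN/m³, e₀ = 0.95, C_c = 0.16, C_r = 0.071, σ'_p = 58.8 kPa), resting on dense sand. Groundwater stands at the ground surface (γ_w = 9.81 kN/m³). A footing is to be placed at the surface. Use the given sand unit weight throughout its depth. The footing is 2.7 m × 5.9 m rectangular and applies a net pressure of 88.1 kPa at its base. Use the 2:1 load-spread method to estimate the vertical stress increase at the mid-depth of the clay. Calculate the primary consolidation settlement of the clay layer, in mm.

Mid-depth of clay below the ground surface: z = 3.6 + 6.2/2 = 6.7 m.
Total vertical stress at mid-clay: σ_v = 19.4×3.6 + 16.6×3.1 = 121.3 kPa.
Pore pressure: u = 9.81×(6.7 − 0) = 65.727 kPa.
Initial effective stress: σ'_0 = σ_v − u = 121.3 − 65.727 = 55.573 kPa.
Stress increase at mid-clay by the 2:1 spreading method:
Δσ = qBL/((B+z)(L+z)) = 88.1×2.7×5.9/((2.7+6.7)(5.9+6.7)) = 11.849 kPa
Final effective stress: σ'_f = 55.573 + 11.849 = 67.422 kPa.
σ'_f = 67.422 > σ'_p = 58.8 kPa, so the stress path crosses the preconsolidation pressure — recompression up to σ'_p, then virgin compression beyond:
S_c = H/(1+e₀)·[C_r·log₁₀(σ'_p/σ'_0) + C_c·log₁₀(σ'_f/σ'_p)]
    = 6.2/1.95 × [0.071×log₁₀(58.8/55.573) + 0.16×log₁₀(67.422/58.8)]
    = 3.1795 × [0.0017405 + 0.0095079] = 0.03576 m

S_c ≈ 35.8 mm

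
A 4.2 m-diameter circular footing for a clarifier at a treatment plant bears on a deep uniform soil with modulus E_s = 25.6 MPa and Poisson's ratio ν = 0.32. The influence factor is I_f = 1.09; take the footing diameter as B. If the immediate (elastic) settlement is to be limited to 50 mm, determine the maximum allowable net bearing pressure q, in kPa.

E_s = 25.6 MPa = 25600 kPa.
S_e = q·B·(1−ν²)/E_s · I_f  ⇒  q = S_e·E_s / (B·(1−ν²)·I_f).
q = 0.05 × 25600 / (4.2 × 0.8976 × 1.09) = 311.5 kPa

q ≈ 311 kPa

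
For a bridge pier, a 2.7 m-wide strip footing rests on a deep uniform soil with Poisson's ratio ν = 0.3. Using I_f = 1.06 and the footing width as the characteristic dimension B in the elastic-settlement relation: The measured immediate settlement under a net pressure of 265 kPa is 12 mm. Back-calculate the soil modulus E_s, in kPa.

E_s ≈ 57500 kPa

S_e = q·B·(1−ν²)/E_s · I_f  ⇒  E_s = q·B·(1−ν²)·I_f / S_e.
E_s = 265 × 2.7 × 0.91 × 1.06 / 0.012 = 57510 kPa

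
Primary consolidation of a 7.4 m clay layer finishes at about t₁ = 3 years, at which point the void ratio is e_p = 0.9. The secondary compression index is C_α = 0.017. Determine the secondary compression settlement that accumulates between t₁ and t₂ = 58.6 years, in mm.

S_s ≈ 85.5 mm

Secondary compression: S_s = C_α·H/(1+e_p)·log₁₀(t₂/t₁)
S_s = 0.017×7.4/(1+0.9)×log₁₀(58.6/3)
    = 0.06621 × 1.291 = 0.08546 m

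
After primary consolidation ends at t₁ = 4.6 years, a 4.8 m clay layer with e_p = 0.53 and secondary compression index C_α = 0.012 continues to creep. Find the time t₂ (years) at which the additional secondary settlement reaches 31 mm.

S_s = C_α·H/(1+e_p)·log₁₀(t₂/t₁) ⇒ log₁₀(t₂/t₁) = S_s·(1+e_p)/(C_α·H).
log₁₀(t₂/t₁) = 0.031 × (1+0.53) / (0.012×4.8) = 0.8234
t₂ = t₁ × 10^0.8234 = 4.6 × 6.659 = 30.63 years

t₂ ≈ 30.6 years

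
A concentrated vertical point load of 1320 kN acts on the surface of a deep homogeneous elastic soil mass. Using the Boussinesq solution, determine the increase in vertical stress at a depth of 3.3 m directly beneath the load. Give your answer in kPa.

Δσ_z ≈ 57.9 kPa

Boussinesq vertical stress below a point load on an elastic half-space:
Δσ_z = 3P/(2πz²) · [1 + (r/z)²]^(−5/2)
r/z = 0/3.3 = 0; [1+(r/z)²]^(−5/2) = 1.
Δσ_z = 3×1320/(2π×3.3²) × 1 = 57.875 × 1 = 57.88 kPa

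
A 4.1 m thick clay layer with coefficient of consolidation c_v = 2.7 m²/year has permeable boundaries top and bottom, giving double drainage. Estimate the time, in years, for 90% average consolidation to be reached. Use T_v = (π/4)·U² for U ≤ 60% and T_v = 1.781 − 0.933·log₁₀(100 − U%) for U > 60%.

t ≈ 1.32 years

Drainage path length: H_d = H/2 = 2.05 m (double drainage).
U > 60%: T_v = 1.781 − 0.933·log₁₀(100 − 90) = 0.848.
t = T_v·H_d²/c_v = 0.848×2.05²/2.7 = 1.32 years.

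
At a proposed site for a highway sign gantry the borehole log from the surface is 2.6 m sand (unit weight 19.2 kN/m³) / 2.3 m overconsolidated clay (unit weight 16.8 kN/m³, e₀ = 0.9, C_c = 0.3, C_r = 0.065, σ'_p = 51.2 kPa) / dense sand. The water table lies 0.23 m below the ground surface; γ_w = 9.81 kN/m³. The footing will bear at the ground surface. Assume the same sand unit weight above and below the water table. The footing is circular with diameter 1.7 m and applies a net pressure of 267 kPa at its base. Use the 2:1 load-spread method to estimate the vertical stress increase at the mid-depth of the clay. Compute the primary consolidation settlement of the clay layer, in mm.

Mid-depth of clay below the ground surface: z = 2.6 + 2.3/2 = 3.75 m.
Total vertical stress at mid-clay: σ_v = 19.2×2.6 + 16.8×1.15 = 69.24 kPa.
Pore pressure: u = 9.81×(3.75 − 0.23) = 34.531 kPa.
Initial effective stress: σ'_0 = σ_v − u = 69.24 − 34.531 = 34.709 kPa.
Stress increase at mid-clay by the 2:1 spreading method:
Δσ ≈ qD²/(D+z)² = 267×1.7²/(1.7+3.75)² = 25.979 kPa
Final effective stress: σ'_f = 34.709 + 25.979 = 60.688 kPa.
σ'_f = 60.688 > σ'_p = 51.2 kPa, so the stress path crosses the preconsolidation pressure — recompression up to σ'_p, then virgin compression beyond:
S_c = H/(1+e₀)·[C_r·log₁₀(σ'_p/σ'_0) + C_c·log₁₀(σ'_f/σ'_p)]
    = 2.3/1.9 × [0.065×log₁₀(51.2/34.709) + 0.3×log₁₀(60.688/51.2)]
    = 1.2105 × [0.010974 + 0.02215] = 0.0401 m

S_c ≈ 40.1 mm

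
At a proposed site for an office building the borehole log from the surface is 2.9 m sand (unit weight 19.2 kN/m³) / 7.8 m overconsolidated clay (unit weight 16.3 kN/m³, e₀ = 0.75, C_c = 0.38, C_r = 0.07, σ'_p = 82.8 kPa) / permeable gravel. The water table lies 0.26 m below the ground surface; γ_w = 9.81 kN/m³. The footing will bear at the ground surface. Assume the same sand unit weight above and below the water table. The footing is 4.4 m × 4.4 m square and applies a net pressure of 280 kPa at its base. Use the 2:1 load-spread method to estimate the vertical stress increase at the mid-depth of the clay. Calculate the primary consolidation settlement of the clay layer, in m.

S_c ≈ 0.181 m

Mid-depth of clay below the ground surface: z = 2.9 + 7.8/2 = 6.8 m.
Total vertical stress at mid-clay: σ_v = 19.2×2.9 + 16.3×3.9 = 119.25 kPa.
Pore pressure: u = 9.81×(6.8 − 0.26) = 64.157 kPa.
Initial effective stress: σ'_0 = σ_v − u = 119.25 − 64.157 = 55.093 kPa.
Stress increase at mid-clay by the 2:1 spreading method:
Δσ = qBL/((B+z)(L+z)) = 280×4.4×4.4/((4.4+6.8)(4.4+6.8)) = 43.214 kPa
Final effective stress: σ'_f = 55.093 + 43.214 = 98.307 kPa.
σ'_f = 98.307 > σ'_p = 82.8 kPa, so the stress path crosses the preconsolidation pressure — recompression up to σ'_p, then virgin compression beyond:
S_c = H/(1+e₀)·[C_r·log₁₀(σ'_p/σ'_0) + C_c·log₁₀(σ'_f/σ'_p)]
    = 7.8/1.75 × [0.07×log₁₀(82.8/55.093) + 0.38×log₁₀(98.307/82.8)]
    = 4.4571 × [0.012385 + 0.028331] = 0.1815 m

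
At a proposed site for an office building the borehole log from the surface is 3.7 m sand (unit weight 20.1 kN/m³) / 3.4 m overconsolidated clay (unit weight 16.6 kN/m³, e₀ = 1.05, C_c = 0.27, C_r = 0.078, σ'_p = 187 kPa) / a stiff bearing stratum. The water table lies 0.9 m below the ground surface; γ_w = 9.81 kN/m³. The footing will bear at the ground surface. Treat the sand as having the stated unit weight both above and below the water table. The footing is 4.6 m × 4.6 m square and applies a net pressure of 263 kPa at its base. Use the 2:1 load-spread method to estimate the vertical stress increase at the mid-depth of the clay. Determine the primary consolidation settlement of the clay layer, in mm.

Mid-depth of clay below the ground surface: z = 3.7 + 3.4/2 = 5.4 m.
Total vertical stress at mid-clay: σ_v = 20.1×3.7 + 16.6×1.7 = 102.59 kPa.
Pore pressure: u = 9.81×(5.4 − 0.9) = 44.145 kPa.
Initial effective stress: σ'_0 = σ_v − u = 102.59 − 44.145 = 58.445 kPa.
Stress increase at mid-clay by the 2:1 spreading method:
Δσ = qBL/((B+z)(L+z)) = 263×4.6×4.6/((4.6+5.4)(4.6+5.4)) = 55.651 kPa
Final effective stress: σ'_f = 58.445 + 55.651 = 114.1 kPa.
σ'_f = 114.1 ≤ σ'_p = 187 kPa, so the clay remains overconsolidated and only the recompression index applies:
S_c = C_r·H/(1+e₀)·log₁₀(σ'_f/σ'_0) = 0.078×3.4/2.05×log₁₀(114.1/58.445)
    = 0.12936 × 0.29054 = 0.03759 m

S_c ≈ 37.6 mm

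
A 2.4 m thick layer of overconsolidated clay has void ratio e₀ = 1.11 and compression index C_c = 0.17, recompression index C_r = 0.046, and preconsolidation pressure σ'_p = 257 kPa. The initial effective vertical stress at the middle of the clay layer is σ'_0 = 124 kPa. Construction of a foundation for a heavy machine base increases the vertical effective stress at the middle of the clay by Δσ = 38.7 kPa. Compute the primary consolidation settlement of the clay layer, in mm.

S_c ≈ 6.17 mm

Final effective stress: σ'_f = 124 + 38.7 = 162.7 kPa.
σ'_f = 162.7 ≤ σ'_p = 257 kPa, so the clay remains overconsolidated and only the recompression index applies:
S_c = C_r·H/(1+e₀)·log₁₀(σ'_f/σ'_0) = 0.046×2.4/2.11×log₁₀(162.7/124)
    = 0.05232 × 0.11797 = 0.006172 m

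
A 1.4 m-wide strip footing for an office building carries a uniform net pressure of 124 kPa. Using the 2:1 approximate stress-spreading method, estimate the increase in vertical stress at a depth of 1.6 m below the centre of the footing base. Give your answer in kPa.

Δσ_z ≈ 57.9 kPa

By the 2:1 method the load spreads at 1 horizontal : 2 vertical, so at depth z the loaded area has grown by z in each plan dimension:
Δσ = qB/(B+z) = 124×1.4/(1.4+1.6) = 57.867 kPa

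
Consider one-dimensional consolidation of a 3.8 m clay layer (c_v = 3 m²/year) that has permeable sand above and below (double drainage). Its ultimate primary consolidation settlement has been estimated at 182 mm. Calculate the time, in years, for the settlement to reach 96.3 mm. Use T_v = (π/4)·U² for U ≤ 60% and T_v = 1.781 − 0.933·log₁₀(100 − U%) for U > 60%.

Drainage path length: H_d = H/2 = 1.9 m (double drainage).
U = S(t)/S_ult = 96.3/182 = 0.5291.
U ≤ 60%: T_v = (π/4)·U² = (π/4)×0.52912² = 0.21989.
t = T_v·H_d²/c_v = 0.21989×1.9²/3 = 0.2646 years.

t ≈ 0.265 years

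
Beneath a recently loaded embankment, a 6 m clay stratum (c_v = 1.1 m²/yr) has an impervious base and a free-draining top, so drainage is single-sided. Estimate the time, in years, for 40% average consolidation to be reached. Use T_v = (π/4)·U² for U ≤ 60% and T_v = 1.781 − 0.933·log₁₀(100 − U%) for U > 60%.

t ≈ 4.11 years

Drainage path length: H_d = H = 6 m (single drainage).
U ≤ 60%: T_v = (π/4)·U² = (π/4)×0.4² = 0.12566.
t = T_v·H_d²/c_v = 0.12566×6²/1.1 = 4.113 years.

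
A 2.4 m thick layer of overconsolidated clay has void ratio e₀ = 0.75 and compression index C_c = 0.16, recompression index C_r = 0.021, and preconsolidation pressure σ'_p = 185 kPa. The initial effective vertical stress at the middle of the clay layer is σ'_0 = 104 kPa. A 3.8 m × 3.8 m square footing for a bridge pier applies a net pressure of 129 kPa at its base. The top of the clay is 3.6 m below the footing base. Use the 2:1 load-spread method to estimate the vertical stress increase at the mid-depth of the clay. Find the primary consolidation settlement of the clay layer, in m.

Mid-depth of clay below the footing base: z = 3.6 + 2.4/2 = 4.8 m.
Stress increase at mid-clay by the 2:1 spreading method:
Δσ = qBL/((B+z)(L+z)) = 129×3.8×3.8/((3.8+4.8)(3.8+4.8)) = 25.186 kPa
Final effective stress: σ'_f = 104 + 25.186 = 129.19 kPa.
σ'_f = 129.19 ≤ σ'_p = 185 kPa, so the clay remains overconsolidated and only the recompression index applies:
S_c = C_r·H/(1+e₀)·log₁₀(σ'_f/σ'_0) = 0.021×2.4/1.75×log₁₀(129.19/104)
    = 0.028799 × 0.094196 = 0.002713 m

S_c ≈ 0.00271 m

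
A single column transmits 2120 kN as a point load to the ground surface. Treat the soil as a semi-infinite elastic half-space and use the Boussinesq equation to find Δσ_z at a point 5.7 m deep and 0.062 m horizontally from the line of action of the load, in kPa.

Boussinesq vertical stress below a point load on an elastic half-space:
Δσ_z = 3P/(2πz²) · [1 + (r/z)²]^(−5/2)
r/z = 0.062/5.7 = 0.010877; [1+(r/z)²]^(−5/2) = 0.9997.
Δσ_z = 3×2120/(2π×5.7²) × 0.9997 = 31.155 × 0.9997 = 31.15 kPa

Δσ_z ≈ 31.1 kPa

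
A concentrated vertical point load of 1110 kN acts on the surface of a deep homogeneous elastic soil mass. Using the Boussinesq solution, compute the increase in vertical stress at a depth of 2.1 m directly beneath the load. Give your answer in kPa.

Boussinesq vertical stress below a point load on an elastic half-space:
Δσ_z = 3P/(2πz²) · [1 + (r/z)²]^(−5/2)
r/z = 0/2.1 = 0; [1+(r/z)²]^(−5/2) = 1.
Δσ_z = 3×1110/(2π×2.1²) × 1 = 120.18 × 1 = 120.2 kPa

Δσ_z ≈ 120 kPa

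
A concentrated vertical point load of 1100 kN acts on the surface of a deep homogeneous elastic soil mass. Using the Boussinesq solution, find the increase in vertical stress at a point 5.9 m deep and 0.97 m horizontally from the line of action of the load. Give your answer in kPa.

Boussinesq vertical stress below a point load on an elastic half-space:
Δσ_z = 3P/(2πz²) · [1 + (r/z)²]^(−5/2)
r/z = 0.97/5.9 = 0.16441; [1+(r/z)²]^(−5/2) = 0.9355.
Δσ_z = 3×1100/(2π×5.9²) × 0.9355 = 15.088 × 0.9355 = 14.11 kPa

Δσ_z ≈ 14.1 kPa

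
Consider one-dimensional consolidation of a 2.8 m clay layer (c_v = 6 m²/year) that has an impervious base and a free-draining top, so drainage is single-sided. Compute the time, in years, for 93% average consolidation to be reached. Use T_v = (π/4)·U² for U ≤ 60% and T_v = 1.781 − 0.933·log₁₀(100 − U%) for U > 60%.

t ≈ 1.3 years

Drainage path length: H_d = H = 2.8 m (single drainage).
U > 60%: T_v = 1.781 − 0.933·log₁₀(100 − 93) = 0.99252.
t = T_v·H_d²/c_v = 0.99252×2.8²/6 = 1.297 years.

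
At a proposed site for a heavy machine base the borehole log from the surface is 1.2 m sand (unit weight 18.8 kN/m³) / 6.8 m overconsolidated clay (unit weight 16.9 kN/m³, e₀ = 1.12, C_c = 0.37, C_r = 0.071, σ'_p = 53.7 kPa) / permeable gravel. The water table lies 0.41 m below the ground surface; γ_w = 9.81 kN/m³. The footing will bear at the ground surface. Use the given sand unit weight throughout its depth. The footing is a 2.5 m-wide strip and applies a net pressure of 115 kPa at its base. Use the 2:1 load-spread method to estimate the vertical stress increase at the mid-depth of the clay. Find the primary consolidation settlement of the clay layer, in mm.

S_c ≈ 233 mm

Mid-depth of clay below the ground surface: z = 1.2 + 6.8/2 = 4.6 m.
Total vertical stress at mid-clay: σ_v = 18.8×1.2 + 16.9×3.4 = 80.02 kPa.
Pore pressure: u = 9.81×(4.6 − 0.41) = 41.104 kPa.
Initial effective stress: σ'_0 = σ_v − u = 80.02 − 41.104 = 38.916 kPa.
Stress increase at mid-clay by the 2:1 spreading method:
Δσ = qB/(B+z) = 115×2.5/(2.5+4.6) = 40.493 kPa
Final effective stress: σ'_f = 38.916 + 40.493 = 79.409 kPa.
σ'_f = 79.409 > σ'_p = 53.7 kPa, so the stress path crosses the preconsolidation pressure — recompression up to σ'_p, then virgin compression beyond:
S_c = H/(1+e₀)·[C_r·log₁₀(σ'_p/σ'_0) + C_c·log₁₀(σ'_f/σ'_p)]
    = 6.8/2.12 × [0.071×log₁₀(53.7/38.916) + 0.37×log₁₀(79.409/53.7)]
    = 3.2075 × [0.0099291 + 0.062861] = 0.2335 m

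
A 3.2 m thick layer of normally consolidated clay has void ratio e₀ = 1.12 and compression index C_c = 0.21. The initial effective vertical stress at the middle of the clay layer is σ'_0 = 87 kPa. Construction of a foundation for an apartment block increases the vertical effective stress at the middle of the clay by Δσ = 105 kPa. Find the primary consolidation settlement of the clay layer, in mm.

Final effective stress: σ'_f = σ'_0 + Δσ = 87 + 105 = 192 kPa.
Normally consolidated clay, so the full stress increment lies on the virgin compression line:
S_c = C_c·H/(1+e₀)·log₁₀(σ'_f/σ'_0) = 0.21×3.2/(1+1.12)×log₁₀(192/87)
    = 0.31698 × 0.34378 = 0.109 m

S_c ≈ 109 mm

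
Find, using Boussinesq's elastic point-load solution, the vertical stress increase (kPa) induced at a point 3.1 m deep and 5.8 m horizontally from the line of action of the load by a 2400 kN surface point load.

Δσ_z ≈ 2.78 kPa

Boussinesq vertical stress below a point load on an elastic half-space:
Δσ_z = 3P/(2πz²) · [1 + (r/z)²]^(−5/2)
r/z = 5.8/3.1 = 1.871; [1+(r/z)²]^(−5/2) = 0.023273.
Δσ_z = 3×2400/(2π×3.1²) × 0.023273 = 119.24 × 0.023273 = 2.775 kPa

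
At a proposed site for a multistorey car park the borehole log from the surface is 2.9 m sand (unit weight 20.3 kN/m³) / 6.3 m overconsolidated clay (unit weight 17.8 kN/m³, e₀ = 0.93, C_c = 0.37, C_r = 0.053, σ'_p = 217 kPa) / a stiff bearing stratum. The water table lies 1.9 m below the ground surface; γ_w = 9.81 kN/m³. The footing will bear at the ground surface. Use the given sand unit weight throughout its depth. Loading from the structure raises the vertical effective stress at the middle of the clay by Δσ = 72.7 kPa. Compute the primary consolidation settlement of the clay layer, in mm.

S_c ≈ 51.3 mm

Mid-depth of clay below the ground surface: z = 2.9 + 6.3/2 = 6.05 m.
Total vertical stress at mid-clay: σ_v = 20.3×2.9 + 17.8×3.15 = 114.94 kPa.
Pore pressure: u = 9.81×(6.05 − 1.9) = 40.712 kPa.
Initial effective stress: σ'_0 = σ_v − u = 114.94 − 40.712 = 74.228 kPa.
Final effective stress: σ'_f = 74.228 + 72.7 = 146.93 kPa.
σ'_f = 146.93 ≤ σ'_p = 217 kPa, so the clay remains overconsolidated and only the recompression index applies:
S_c = C_r·H/(1+e₀)·log₁₀(σ'_f/σ'_0) = 0.053×6.3/1.93×log₁₀(146.93/74.228)
    = 0.173 × 0.29654 = 0.0513 m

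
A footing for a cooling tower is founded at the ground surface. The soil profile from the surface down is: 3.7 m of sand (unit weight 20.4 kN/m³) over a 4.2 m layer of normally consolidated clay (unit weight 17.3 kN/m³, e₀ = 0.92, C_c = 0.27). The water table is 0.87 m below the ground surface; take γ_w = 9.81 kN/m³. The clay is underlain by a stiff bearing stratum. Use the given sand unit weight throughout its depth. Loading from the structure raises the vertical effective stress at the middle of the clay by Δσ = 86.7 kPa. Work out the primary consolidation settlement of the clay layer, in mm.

Mid-depth of clay below the ground surface: z = 3.7 + 4.2/2 = 5.8 m.
Total vertical stress at mid-clay: σ_v = 20.4×3.7 + 17.3×2.1 = 111.81 kPa.
Pore pressure: u = 9.81×(5.8 − 0.87) = 48.363 kPa.
Initial effective stress: σ'_0 = σ_v − u = 111.81 − 48.363 = 63.447 kPa.
Final effective stress: σ'_f = σ'_0 + Δσ = 63.447 + 86.7 = 150.15 kPa.
Normally consolidated clay, so the full stress increment lies on the virgin compression line:
S_c = C_c·H/(1+e₀)·log₁₀(σ'_f/σ'_0) = 0.27×4.2/(1+0.92)×log₁₀(150.15/63.447)
    = 0.59063 × 0.37411 = 0.221 m

S_c ≈ 221 mm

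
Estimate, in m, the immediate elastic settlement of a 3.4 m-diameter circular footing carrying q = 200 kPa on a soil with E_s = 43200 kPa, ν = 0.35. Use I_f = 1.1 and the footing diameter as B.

Immediate (elastic) settlement: S_e = q·B·(1−ν²)/E_s · I_f.
S_e = 200 × 3.4 × (1 − 0.35²) / 43200 × 1.1
    = 200 × 3.4 × 0.8775 / 43200 × 1.1
    = 0.01519 m

S_e ≈ 0.0152 m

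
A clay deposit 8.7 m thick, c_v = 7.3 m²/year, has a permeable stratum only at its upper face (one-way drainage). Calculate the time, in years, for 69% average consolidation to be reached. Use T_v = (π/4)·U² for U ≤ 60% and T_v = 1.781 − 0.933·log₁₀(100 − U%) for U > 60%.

t ≈ 4.04 years

Drainage path length: H_d = H = 8.7 m (single drainage).
U > 60%: T_v = 1.781 − 0.933·log₁₀(100 − 69) = 0.38956.
t = T_v·H_d²/c_v = 0.38956×8.7²/7.3 = 4.039 years.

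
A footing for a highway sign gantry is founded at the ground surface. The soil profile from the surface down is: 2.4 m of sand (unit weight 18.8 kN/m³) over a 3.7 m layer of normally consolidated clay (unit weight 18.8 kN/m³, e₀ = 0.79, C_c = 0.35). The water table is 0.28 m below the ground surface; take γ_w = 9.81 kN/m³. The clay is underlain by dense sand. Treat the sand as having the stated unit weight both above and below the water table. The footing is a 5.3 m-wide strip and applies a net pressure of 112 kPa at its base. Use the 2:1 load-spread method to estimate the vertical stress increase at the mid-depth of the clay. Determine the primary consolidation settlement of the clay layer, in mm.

S_c ≈ 290 mm

Mid-depth of clay below the ground surface: z = 2.4 + 3.7/2 = 4.25 m.
Total vertical stress at mid-clay: σ_v = 18.8×2.4 + 18.8×1.85 = 79.9 kPa.
Pore pressure: u = 9.81×(4.25 − 0.28) = 38.946 kPa.
Initial effective stress: σ'_0 = σ_v − u = 79.9 − 38.946 = 40.954 kPa.
Stress increase at mid-clay by the 2:1 spreading method:
Δσ = qB/(B+z) = 112×5.3/(5.3+4.25) = 62.157 kPa
Final effective stress: σ'_f = σ'_0 + Δσ = 40.954 + 62.157 = 103.11 kPa.
Normally consolidated clay, so the full stress increment lies on the virgin compression line:
S_c = C_c·H/(1+e₀)·log₁₀(σ'_f/σ'_0) = 0.35×3.7/(1+0.79)×log₁₀(103.11/40.954)
    = 0.72346 × 0.401 = 0.2901 m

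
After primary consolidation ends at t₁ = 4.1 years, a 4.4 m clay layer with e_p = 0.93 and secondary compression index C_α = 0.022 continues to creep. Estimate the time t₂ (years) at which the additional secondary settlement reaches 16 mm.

t₂ ≈ 8.55 years

S_s = C_α·H/(1+e_p)·log₁₀(t₂/t₁) ⇒ log₁₀(t₂/t₁) = S_s·(1+e_p)/(C_α·H).
log₁₀(t₂/t₁) = 0.016 × (1+0.93) / (0.022×4.4) = 0.319
t₂ = t₁ × 10^0.319 = 4.1 × 2.085 = 8.547 years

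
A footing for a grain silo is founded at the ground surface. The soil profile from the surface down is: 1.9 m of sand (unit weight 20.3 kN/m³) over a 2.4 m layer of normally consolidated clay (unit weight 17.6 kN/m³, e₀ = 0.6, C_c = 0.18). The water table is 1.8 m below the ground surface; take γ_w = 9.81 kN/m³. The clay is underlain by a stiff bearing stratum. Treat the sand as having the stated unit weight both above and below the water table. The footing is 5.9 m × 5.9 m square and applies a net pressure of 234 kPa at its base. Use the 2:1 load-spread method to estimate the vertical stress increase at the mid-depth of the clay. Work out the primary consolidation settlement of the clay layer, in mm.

Mid-depth of clay below the ground surface: z = 1.9 + 2.4/2 = 3.1 m.
Total vertical stress at mid-clay: σ_v = 20.3×1.9 + 17.6×1.2 = 59.69 kPa.
Pore pressure: u = 9.81×(3.1 − 1.8) = 12.753 kPa.
Initial effective stress: σ'_0 = σ_v − u = 59.69 − 12.753 = 46.937 kPa.
Stress increase at mid-clay by the 2:1 spreading method:
Δσ = qBL/((B+z)(L+z)) = 234×5.9×5.9/((5.9+3.1)(5.9+3.1)) = 100.56 kPa
Final effective stress: σ'_f = σ'_0 + Δσ = 46.937 + 100.56 = 147.5 kPa.
Normally consolidated clay, so the full stress increment lies on the virgin compression line:
S_c = C_c·H/(1+e₀)·log₁₀(σ'_f/σ'_0) = 0.18×2.4/(1+0.6)×log₁₀(147.5/46.937)
    = 0.27 × 0.49728 = 0.1343 m

S_c ≈ 134 mm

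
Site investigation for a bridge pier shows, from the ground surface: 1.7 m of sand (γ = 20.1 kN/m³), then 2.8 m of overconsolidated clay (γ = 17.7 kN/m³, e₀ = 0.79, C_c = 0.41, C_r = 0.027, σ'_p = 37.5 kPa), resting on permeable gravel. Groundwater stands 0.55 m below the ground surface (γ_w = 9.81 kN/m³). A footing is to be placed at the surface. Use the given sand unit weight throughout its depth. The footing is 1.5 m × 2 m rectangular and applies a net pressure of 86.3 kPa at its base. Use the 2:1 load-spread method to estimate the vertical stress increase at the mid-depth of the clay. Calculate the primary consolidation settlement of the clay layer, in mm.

Mid-depth of clay below the ground surface: z = 1.7 + 2.8/2 = 3.1 m.
Total vertical stress at mid-clay: σ_v = 20.1×1.7 + 17.7×1.4 = 58.95 kPa.
Pore pressure: u = 9.81×(3.1 − 0.55) = 25.015 kPa.
Initial effective stress: σ'_0 = σ_v − u = 58.95 − 25.015 = 33.935 kPa.
Stress increase at mid-clay by the 2:1 spreading method:
Δσ = qBL/((B+z)(L+z)) = 86.3×1.5×2/((1.5+3.1)(2+3.1)) = 11.036 kPa
Final effective stress: σ'_f = 33.935 + 11.036 = 44.971 kPa.
σ'_f = 44.971 > σ'_p = 37.5 kPa, so the stress path crosses the preconsolidation pressure — recompression up to σ'_p, then virgin compression beyond:
S_c = H/(1+e₀)·[C_r·log₁₀(σ'_p/σ'_0) + C_c·log₁₀(σ'_f/σ'_p)]
    = 2.8/1.79 × [0.027×log₁₀(37.5/33.935) + 0.41×log₁₀(44.971/37.5)]
    = 1.5642 × [0.0011714 + 0.03235] = 0.05243 m

S_c ≈ 52.4 mm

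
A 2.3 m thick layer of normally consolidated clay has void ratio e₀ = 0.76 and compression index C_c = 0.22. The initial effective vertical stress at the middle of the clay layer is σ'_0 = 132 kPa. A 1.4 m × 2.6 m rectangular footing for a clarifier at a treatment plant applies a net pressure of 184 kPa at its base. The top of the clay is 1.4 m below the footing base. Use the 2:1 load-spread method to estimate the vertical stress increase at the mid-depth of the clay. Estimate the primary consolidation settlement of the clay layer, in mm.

Mid-depth of clay below the footing base: z = 1.4 + 2.3/2 = 2.55 m.
Stress increase at mid-clay by the 2:1 spreading method:
Δσ = qBL/((B+z)(L+z)) = 184×1.4×2.6/((1.4+2.55)(2.6+2.55)) = 32.924 kPa
Final effective stress: σ'_f = σ'_0 + Δσ = 132 + 32.924 = 164.92 kPa.
Normally consolidated clay, so the full stress increment lies on the virgin compression line:
S_c = C_c·H/(1+e₀)·log₁₀(σ'_f/σ'_0) = 0.22×2.3/(1+0.76)×log₁₀(164.92/132)
    = 0.2875 × 0.096699 = 0.0278 m

S_c ≈ 27.8 mm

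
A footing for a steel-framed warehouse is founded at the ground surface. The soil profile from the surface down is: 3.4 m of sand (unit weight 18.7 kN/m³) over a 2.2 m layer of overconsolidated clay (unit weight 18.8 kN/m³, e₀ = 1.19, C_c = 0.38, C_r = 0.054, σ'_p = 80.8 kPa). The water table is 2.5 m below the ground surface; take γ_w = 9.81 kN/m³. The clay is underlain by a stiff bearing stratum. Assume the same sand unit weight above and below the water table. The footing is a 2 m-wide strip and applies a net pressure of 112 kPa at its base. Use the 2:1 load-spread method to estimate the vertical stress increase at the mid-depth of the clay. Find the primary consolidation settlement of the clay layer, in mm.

Mid-depth of clay below the ground surface: z = 3.4 + 2.2/2 = 4.5 m.
Total vertical stress at mid-clay: σ_v = 18.7×3.4 + 18.8×1.1 = 84.26 kPa.
Pore pressure: u = 9.81×(4.5 − 2.5) = 19.62 kPa.
Initial effective stress: σ'_0 = σ_v − u = 84.26 − 19.62 = 64.64 kPa.
Stress increase at mid-clay by the 2:1 spreading method:
Δσ = qB/(B+z) = 112×2/(2+4.5) = 34.462 kPa
Final effective stress: σ'_f = 64.64 + 34.462 = 99.102 kPa.
σ'_f = 99.102 > σ'_p = 80.8 kPa, so the stress path crosses the preconsolidation pressure — recompression up to σ'_p, then virgin compression beyond:
S_c = H/(1+e₀)·[C_r·log₁₀(σ'_p/σ'_0) + C_c·log₁₀(σ'_f/σ'_p)]
    = 2.2/2.19 × [0.054×log₁₀(80.8/64.64) + 0.38×log₁₀(99.102/80.8)]
    = 1.0046 × [0.0052331 + 0.033695] = 0.03911 m

S_c ≈ 39.1 mm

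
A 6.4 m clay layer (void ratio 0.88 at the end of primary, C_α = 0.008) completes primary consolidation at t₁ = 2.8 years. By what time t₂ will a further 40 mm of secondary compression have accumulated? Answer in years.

S_s = C_α·H/(1+e_p)·log₁₀(t₂/t₁) ⇒ log₁₀(t₂/t₁) = S_s·(1+e_p)/(C_α·H).
log₁₀(t₂/t₁) = 0.04 × (1+0.88) / (0.008×6.4) = 1.469
t₂ = t₁ × 10^1.469 = 2.8 × 29.43 = 82.4 years

t₂ ≈ 82.4 years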